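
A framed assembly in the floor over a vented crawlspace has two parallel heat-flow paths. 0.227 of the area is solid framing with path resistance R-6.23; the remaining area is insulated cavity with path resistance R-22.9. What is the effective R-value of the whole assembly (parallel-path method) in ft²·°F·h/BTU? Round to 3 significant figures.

14.2 ft²·°F·h/BTU

U_eff = 0.773/22.9 + 0.227/6.23 = 0.03376 + 0.03644 = 0.07019
R_eff = 1/U_eff = 14.25 ft²·°F·h/BTU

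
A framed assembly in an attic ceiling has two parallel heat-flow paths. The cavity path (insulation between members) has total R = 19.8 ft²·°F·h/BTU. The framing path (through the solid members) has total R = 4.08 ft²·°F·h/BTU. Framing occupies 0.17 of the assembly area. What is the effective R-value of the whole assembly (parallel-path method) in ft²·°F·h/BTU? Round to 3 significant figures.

U_eff = 0.83/19.8 + 0.17/4.08 = 0.04192 + 0.04167 = 0.08359
R_eff = 1/U_eff = 11.96 ft²·°F·h/BTU

12.0 ft²·°F·h/BTU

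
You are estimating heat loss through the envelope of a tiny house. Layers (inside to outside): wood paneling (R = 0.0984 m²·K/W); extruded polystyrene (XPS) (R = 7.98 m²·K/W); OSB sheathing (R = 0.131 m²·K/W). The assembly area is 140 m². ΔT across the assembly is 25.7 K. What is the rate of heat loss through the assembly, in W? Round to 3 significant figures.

R_total = 0.0984 + 7.98 + 0.131 = 8.209 m²·K/W
Q = A·ΔT/R = 140 × 25.7 / 8.209 = 438.3 W

438 W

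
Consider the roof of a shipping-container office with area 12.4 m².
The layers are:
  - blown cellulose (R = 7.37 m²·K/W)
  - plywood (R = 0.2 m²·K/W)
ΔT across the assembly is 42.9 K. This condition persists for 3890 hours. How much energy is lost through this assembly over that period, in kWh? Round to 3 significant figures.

R_total = 7.37 + 0.2 = 7.57 m²·K/W
Q = 12.4 × 42.9 / 7.57 = 70.27 W
E = 70.27 W × 3890 h / 1000 = 273.4 kWh

273 kWh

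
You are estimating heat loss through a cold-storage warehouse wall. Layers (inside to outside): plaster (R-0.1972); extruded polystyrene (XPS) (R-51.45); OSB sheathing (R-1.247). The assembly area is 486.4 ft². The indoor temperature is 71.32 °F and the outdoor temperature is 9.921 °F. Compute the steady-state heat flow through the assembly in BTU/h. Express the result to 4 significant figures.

R_total = 0.1972 + 51.45 + 1.247 = 52.894 ft²·°F·h/BTU
Q = A·ΔT/R = 486.4 × (71.32 − 9.921) / 52.894 = 564.61 BTU/h

564.6 BTU/h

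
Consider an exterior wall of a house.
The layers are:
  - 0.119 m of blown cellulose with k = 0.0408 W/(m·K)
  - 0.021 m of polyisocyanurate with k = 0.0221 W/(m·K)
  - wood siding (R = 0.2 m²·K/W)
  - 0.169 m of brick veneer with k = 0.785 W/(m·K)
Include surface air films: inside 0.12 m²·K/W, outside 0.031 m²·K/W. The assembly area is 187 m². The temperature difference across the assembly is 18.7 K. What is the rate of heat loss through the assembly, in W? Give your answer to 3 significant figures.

0.119/0.0408 = 2.917
0.021/0.0221 = 0.9502
0.169/0.785 = 0.2153
R_total = 0.12 + 2.917 + 0.9502 + 0.2 + 0.2153 + 0.031 = 4.433 m²·K/W
Q = A·ΔT/R = 187 × 18.7 / 4.433 = 788.8 W

789 W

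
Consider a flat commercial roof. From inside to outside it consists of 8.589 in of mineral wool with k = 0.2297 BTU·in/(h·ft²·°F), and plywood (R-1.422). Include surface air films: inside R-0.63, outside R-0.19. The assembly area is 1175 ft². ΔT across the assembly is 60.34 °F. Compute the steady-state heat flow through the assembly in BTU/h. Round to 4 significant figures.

8.589/0.2297 = 37.392
R_total = 0.63 + 37.392 + 1.422 + 0.19 = 39.634 ft²·°F·h/BTU
Q = A·ΔT/R = 1175 × 60.34 / 39.634 = 1788.8 BTU/h

1789 BTU/h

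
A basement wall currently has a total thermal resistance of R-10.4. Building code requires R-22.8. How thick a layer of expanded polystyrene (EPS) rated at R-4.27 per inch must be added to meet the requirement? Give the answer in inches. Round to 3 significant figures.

2.90 in

ΔR = 22.8 − 10.4 = 12.4 ft²·°F·h/BTU
L = ΔR / (R/in) = 12.4/4.27 = 2.904 in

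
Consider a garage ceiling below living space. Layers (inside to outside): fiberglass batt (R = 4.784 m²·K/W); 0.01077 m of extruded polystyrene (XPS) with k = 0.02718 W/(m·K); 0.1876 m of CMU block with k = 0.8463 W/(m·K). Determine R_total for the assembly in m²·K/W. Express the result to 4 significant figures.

5.402 m²·K/W

0.01077/0.02718 = 0.39625
0.1876/0.8463 = 0.22167
R_total = 4.784 + 0.39625 + 0.22167 = 5.4019 m²·K/W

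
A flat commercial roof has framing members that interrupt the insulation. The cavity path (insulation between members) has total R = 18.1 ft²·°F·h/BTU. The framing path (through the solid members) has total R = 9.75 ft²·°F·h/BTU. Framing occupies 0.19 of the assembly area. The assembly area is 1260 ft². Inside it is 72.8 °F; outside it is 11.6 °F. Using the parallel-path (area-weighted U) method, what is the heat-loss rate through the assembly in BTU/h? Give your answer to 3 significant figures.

4950 BTU/h

U_eff = 0.81/18.1 + 0.19/9.75 = 0.04475 + 0.01949 = 0.06424
R_eff = 1/U_eff = 15.57 ft²·°F·h/BTU
Q = 1260 × (72.8 − 11.6) / 15.57 = 4954 BTU/h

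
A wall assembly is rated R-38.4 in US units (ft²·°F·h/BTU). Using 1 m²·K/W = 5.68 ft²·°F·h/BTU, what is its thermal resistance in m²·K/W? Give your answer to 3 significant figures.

6.76 m²·K/W

R_SI = 38.4/5.68 = 6.761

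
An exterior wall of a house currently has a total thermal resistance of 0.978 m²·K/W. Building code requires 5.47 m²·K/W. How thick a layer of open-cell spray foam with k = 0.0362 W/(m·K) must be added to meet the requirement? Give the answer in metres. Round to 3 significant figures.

ΔR = 5.47 − 0.978 = 4.492 m²·K/W
L = ΔR × k = 4.492 × 0.0362 = 0.1626 m

0.163 m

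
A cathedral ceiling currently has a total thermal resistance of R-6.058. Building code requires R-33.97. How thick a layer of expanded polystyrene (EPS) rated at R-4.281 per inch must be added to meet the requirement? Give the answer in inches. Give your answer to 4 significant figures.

ΔR = 33.97 − 6.058 = 27.912 ft²·°F·h/BTU
L = ΔR / (R/in) = 27.912/4.281 = 6.52 in

6.520 in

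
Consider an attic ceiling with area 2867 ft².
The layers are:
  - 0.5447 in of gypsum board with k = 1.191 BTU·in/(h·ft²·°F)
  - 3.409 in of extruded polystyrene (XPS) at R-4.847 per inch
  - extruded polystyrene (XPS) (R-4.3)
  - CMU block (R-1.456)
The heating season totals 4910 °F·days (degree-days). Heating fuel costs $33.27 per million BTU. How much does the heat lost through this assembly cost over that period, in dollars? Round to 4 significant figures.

0.5447/1.191 = 0.45735
3.409 × 4.847 = 16.523
R_total = 0.45735 + 16.523 + 4.3 + 1.456 = 22.737 ft²·°F·h/BTU
E = A × HDD × 24 / R = 2867 × 4910 × 24 / 22.737 = 14859000 BTU
Cost = 14859000/10⁶ × 33.27 = $494.36

494.4 dollars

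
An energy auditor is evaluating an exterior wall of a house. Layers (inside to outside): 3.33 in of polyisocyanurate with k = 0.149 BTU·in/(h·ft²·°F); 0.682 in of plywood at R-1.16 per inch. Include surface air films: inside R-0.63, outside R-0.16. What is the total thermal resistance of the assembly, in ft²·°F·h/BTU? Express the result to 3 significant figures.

3.33/0.149 = 22.35
0.682 × 1.16 = 0.7911
R_total = 0.63 + 22.35 + 0.7911 + 0.16 = 23.93 ft²·°F·h/BTU

23.9 ft²·°F·h/BTU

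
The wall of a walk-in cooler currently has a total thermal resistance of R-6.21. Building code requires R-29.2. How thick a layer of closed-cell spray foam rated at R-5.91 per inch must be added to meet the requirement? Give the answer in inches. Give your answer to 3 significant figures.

3.89 in

ΔR = 29.2 − 6.21 = 22.99 ft²·°F·h/BTU
L = ΔR / (R/in) = 22.99/5.91 = 3.89 in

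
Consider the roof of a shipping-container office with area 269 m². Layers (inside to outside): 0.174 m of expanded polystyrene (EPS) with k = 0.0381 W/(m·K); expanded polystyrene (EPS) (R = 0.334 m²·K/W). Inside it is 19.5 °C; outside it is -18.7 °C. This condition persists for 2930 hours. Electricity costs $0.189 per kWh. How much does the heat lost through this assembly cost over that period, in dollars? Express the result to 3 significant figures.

1160 dollars

0.174/0.0381 = 4.567
R_total = 4.567 + 0.334 = 4.901 m²·K/W
Q = 269 × (19.5 − (-18.7)) / 4.901 = 2097 W
E = 2097 W × 2930 h / 1000 = 6143 kWh
Cost = 6143 × 0.189 = $1161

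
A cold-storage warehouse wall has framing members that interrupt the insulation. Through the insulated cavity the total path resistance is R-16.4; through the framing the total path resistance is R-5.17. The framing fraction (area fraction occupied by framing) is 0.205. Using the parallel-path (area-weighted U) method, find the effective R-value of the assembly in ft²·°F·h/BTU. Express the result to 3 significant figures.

11.3 ft²·°F·h/BTU

U_eff = 0.795/16.4 + 0.205/5.17 = 0.04848 + 0.03965 = 0.08813
R_eff = 1/U_eff = 11.35 ft²·°F·h/BTU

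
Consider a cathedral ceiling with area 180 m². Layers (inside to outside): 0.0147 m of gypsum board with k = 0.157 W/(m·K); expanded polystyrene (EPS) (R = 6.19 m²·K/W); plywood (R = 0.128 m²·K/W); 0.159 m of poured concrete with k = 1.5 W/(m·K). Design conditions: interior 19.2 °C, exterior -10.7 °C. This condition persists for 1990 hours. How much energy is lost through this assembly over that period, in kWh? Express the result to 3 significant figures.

0.0147/0.157 = 0.09363
0.159/1.5 = 0.106
R_total = 0.09363 + 6.19 + 0.128 + 0.106 = 6.518 m²·K/W
Q = 180 × (19.2 − (-10.7)) / 6.518 = 825.8 W
E = 825.8 W × 1990 h / 1000 = 1643 kWh

1640 kWh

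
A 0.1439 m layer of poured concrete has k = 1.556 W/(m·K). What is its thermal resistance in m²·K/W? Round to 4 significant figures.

0.09248 m²·K/W

R = L/k = 0.1439/1.556 = 0.092481 m²·K/W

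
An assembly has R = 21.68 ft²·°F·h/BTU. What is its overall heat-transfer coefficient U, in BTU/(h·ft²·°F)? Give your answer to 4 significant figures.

0.04613 BTU/(h·ft²·°F)

U = 1/R = 1/21.68 = 0.046125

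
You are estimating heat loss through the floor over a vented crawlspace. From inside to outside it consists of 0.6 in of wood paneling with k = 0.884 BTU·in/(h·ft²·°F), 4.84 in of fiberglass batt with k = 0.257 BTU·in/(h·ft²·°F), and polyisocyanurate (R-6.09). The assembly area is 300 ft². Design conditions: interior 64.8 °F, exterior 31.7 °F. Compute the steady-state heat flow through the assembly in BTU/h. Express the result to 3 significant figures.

388 BTU/h

0.6/0.884 = 0.6787
4.84/0.257 = 18.83
R_total = 0.6787 + 18.83 + 6.09 = 25.6 ft²·°F·h/BTU
Q = A·ΔT/R = 300 × (64.8 − 31.7) / 25.6 = 387.9 BTU/h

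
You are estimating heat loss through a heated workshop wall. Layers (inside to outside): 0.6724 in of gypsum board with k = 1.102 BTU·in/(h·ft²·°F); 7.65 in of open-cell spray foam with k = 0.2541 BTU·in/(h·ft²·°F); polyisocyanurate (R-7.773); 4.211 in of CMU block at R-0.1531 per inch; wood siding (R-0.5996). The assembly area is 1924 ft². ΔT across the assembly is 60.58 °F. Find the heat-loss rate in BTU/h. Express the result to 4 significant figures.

0.6724/1.102 = 0.61016
7.65/0.2541 = 30.106
4.211 × 0.1531 = 0.6447
R_total = 0.61016 + 30.106 + 7.773 + 0.6447 + 0.5996 = 39.734 ft²·°F·h/BTU
Q = A·ΔT/R = 1924 × 60.58 / 39.734 = 2933.4 BTU/h

2933 BTU/h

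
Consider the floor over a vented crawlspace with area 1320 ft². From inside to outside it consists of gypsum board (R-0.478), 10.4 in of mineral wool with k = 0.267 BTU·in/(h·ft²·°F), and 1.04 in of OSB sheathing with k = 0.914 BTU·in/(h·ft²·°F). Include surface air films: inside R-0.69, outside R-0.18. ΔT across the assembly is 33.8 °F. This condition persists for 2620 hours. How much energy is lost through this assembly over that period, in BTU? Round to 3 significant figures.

2820000 BTU

10.4/0.267 = 38.95
1.04/0.914 = 1.138
R_total = 0.69 + 0.478 + 38.95 + 1.138 + 0.18 = 41.44 ft²·°F·h/BTU
Q = 1320 × 33.8 / 41.44 = 1077 BTU/h
E = 1077 × 2620 = 2821000 BTU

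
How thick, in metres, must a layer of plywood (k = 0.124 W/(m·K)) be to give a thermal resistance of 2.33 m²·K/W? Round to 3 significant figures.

L = R·k = 2.33 × 0.124 = 0.2889 m

0.289 m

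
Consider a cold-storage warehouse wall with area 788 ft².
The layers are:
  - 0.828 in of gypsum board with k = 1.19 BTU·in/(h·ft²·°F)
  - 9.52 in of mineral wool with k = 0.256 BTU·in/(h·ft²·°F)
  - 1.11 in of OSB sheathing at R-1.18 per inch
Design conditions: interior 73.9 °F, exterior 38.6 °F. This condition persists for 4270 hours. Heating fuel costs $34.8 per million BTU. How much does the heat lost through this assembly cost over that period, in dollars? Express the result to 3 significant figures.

0.828/1.19 = 0.6958
9.52/0.256 = 37.19
1.11 × 1.18 = 1.31
R_total = 0.6958 + 37.19 + 1.31 = 39.19 ft²·°F·h/BTU
Q = 788 × (73.9 − 38.6) / 39.19 = 709.7 BTU/h
E = 709.7 × 4270 = 3031000 BTU
Cost = 3031000/10⁶ × 34.8 = $105.5

105 dollars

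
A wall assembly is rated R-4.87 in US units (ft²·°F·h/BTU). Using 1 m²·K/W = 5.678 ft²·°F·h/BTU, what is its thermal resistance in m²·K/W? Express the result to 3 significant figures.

R_SI = 4.87/5.678 = 0.8577

0.858 m²·K/W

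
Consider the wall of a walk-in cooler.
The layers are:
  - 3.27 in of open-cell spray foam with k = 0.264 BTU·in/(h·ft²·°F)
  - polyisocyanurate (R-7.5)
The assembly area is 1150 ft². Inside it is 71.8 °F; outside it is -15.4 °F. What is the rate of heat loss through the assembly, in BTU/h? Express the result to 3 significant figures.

5040 BTU/h

3.27/0.264 = 12.39
R_total = 12.39 + 7.5 = 19.89 ft²·°F·h/BTU
Q = A·ΔT/R = 1150 × (71.8 − (-15.4)) / 19.89 = 5043 BTU/h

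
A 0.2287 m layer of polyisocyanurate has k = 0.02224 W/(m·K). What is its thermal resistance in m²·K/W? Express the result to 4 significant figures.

10.28 m²·K/W

R = L/k = 0.2287/0.02224 = 10.283 m²·K/W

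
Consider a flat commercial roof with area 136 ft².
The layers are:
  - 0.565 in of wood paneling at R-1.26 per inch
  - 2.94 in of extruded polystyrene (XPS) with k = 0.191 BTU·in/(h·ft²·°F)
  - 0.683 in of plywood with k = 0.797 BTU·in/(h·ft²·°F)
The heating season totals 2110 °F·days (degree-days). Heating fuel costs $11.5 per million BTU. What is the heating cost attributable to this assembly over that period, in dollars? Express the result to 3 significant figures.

0.565 × 1.26 = 0.7119
2.94/0.191 = 15.39
0.683/0.797 = 0.857
R_total = 0.7119 + 15.39 + 0.857 = 16.96 ft²·°F·h/BTU
E = A × HDD × 24 / R = 136 × 2110 × 24 / 16.96 = 406000 BTU
Cost = 406000/10⁶ × 11.5 = $4.669

4.67 dollars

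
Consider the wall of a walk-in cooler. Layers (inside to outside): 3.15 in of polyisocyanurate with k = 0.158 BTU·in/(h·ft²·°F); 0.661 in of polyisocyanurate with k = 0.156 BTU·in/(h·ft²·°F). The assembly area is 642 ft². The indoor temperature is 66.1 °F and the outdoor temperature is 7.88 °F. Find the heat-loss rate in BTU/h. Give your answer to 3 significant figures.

1550 BTU/h

3.15/0.158 = 19.94
0.661/0.156 = 4.237
R_total = 19.94 + 4.237 = 24.17 ft²·°F·h/BTU
Q = A·ΔT/R = 642 × (66.1 − 7.88) / 24.17 = 1546 BTU/h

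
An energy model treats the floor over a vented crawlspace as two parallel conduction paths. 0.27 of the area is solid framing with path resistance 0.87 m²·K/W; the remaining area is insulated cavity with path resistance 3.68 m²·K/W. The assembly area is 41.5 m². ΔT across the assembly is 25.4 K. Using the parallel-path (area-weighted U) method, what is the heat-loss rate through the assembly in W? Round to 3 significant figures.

U_eff = 0.73/3.68 + 0.27/0.87 = 0.1984 + 0.3103 = 0.5087
R_eff = 1/U_eff = 1.966 m²·K/W
Q = 41.5 × 25.4 / 1.966 = 536.2 W

536 W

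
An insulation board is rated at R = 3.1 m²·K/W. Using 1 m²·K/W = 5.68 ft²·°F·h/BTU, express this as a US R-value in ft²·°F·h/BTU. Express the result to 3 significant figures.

17.6 ft²·°F·h/BTU

R_US = 3.1 × 5.68 = 17.61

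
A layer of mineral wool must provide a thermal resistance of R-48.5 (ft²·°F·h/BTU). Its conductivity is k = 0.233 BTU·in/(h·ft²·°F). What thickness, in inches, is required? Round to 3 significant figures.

L = R × k = 48.5 × 0.233 = 11.3 in

11.3 in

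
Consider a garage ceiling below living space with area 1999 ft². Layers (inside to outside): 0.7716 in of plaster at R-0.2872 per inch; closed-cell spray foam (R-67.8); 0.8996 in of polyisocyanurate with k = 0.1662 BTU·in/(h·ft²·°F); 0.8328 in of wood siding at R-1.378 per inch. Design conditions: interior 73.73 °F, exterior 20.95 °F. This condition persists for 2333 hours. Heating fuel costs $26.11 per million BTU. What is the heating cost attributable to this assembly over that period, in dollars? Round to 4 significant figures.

0.7716 × 0.2872 = 0.2216
0.8996/0.1662 = 5.4128
0.8328 × 1.378 = 1.1476
R_total = 0.2216 + 67.8 + 5.4128 + 1.1476 = 74.582 ft²·°F·h/BTU
Q = 1999 × (73.73 − 20.95) / 74.582 = 1414.6 BTU/h
E = 1414.6 × 2333 = 3300400 BTU
Cost = 3300400/10⁶ × 26.11 = $86.173

86.17 dollars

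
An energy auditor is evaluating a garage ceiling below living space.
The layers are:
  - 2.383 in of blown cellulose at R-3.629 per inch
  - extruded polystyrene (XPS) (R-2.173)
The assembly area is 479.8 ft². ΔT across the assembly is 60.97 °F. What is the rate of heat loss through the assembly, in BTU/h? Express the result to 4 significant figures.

2.383 × 3.629 = 8.6479
R_total = 8.6479 + 2.173 = 10.821 ft²·°F·h/BTU
Q = A·ΔT/R = 479.8 × 60.97 / 10.821 = 2703.4 BTU/h

2703 BTU/h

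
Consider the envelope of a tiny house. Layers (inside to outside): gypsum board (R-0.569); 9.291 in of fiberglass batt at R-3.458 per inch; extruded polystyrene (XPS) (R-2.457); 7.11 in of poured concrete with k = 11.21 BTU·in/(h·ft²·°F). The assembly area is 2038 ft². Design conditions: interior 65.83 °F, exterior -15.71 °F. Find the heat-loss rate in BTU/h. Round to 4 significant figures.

4643 BTU/h

9.291 × 3.458 = 32.128
7.11/11.21 = 0.63426
R_total = 0.569 + 32.128 + 2.457 + 0.63426 = 35.789 ft²·°F·h/BTU
Q = A·ΔT/R = 2038 × (65.83 − (-15.71)) / 35.789 = 4643.3 BTU/h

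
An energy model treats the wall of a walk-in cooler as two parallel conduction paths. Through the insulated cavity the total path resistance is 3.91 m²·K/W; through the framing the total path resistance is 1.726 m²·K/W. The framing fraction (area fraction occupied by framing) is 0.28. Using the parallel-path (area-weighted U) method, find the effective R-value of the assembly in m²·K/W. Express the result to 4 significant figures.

U_eff = 0.72/3.91 + 0.28/1.726 = 0.18414 + 0.16222 = 0.34637
R_eff = 1/U_eff = 2.8871 m²·K/W

2.887 m²·K/W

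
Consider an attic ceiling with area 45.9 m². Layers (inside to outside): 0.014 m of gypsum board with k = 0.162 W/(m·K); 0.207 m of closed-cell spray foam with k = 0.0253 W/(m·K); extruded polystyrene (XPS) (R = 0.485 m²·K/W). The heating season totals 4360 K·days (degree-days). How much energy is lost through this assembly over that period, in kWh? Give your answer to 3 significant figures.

0.014/0.162 = 0.08642
0.207/0.0253 = 8.182
R_total = 0.08642 + 8.182 + 0.485 = 8.753 m²·K/W
E = A × HDD × 24 / R / 1000 = 45.9 × 4360 × 24 / 8.753 / 1000 = 548.7 kWh

549 kWh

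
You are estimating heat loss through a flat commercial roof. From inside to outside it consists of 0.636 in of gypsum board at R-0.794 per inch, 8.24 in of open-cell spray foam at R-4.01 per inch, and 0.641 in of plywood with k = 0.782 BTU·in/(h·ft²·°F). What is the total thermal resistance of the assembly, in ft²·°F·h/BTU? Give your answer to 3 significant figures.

0.636 × 0.794 = 0.505
8.24 × 4.01 = 33.04
0.641/0.782 = 0.8197
R_total = 0.505 + 33.04 + 0.8197 = 34.37 ft²·°F·h/BTU

34.4 ft²·°F·h/BTU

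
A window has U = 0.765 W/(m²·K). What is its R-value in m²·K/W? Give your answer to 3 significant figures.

1.31 m²·K/W

R = 1/U = 1/0.765 = 1.307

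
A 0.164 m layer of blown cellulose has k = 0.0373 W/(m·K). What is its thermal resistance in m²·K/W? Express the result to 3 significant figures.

4.40 m²·K/W

R = L/k = 0.164/0.0373 = 4.397 m²·K/W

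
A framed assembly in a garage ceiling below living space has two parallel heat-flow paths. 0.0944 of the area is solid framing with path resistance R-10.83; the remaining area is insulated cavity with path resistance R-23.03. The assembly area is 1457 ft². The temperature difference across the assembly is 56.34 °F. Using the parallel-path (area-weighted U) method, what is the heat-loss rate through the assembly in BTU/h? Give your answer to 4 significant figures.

U_eff = 0.9056/23.03 + 0.0944/10.83 = 0.039323 + 0.0087165 = 0.048039
R_eff = 1/U_eff = 20.816 ft²·°F·h/BTU
Q = 1457 × 56.34 / 20.816 = 3943.4 BTU/h

3943 BTU/h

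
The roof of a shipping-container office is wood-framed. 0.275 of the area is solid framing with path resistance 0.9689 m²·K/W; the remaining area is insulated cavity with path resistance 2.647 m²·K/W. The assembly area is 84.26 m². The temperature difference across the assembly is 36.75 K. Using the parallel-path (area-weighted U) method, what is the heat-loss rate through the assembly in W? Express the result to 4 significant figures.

U_eff = 0.725/2.647 + 0.275/0.9689 = 0.27389 + 0.28383 = 0.55772
R_eff = 1/U_eff = 1.793 m²·K/W
Q = 84.26 × 36.75 / 1.793 = 1727 W

1727 W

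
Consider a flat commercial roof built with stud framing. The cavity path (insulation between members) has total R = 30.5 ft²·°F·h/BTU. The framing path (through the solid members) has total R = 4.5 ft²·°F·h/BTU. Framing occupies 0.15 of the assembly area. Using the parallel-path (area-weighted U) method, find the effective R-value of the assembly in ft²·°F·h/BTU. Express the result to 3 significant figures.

16.3 ft²·°F·h/BTU

U_eff = 0.85/30.5 + 0.15/4.5 = 0.02787 + 0.03333 = 0.0612
R_eff = 1/U_eff = 16.34 ft²·°F·h/BTU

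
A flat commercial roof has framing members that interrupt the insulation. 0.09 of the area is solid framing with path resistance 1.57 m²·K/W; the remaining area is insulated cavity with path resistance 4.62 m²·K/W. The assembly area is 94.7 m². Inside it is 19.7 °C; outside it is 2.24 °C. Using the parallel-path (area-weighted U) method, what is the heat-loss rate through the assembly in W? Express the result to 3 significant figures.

420 W

U_eff = 0.91/4.62 + 0.09/1.57 = 0.197 + 0.05732 = 0.2543
R_eff = 1/U_eff = 3.932 m²·K/W
Q = 94.7 × (19.7 − 2.24) / 3.932 = 420.5 W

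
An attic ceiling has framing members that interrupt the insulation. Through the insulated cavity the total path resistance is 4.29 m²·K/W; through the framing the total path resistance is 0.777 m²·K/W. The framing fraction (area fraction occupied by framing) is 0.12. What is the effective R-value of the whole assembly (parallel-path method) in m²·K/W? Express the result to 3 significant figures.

2.78 m²·K/W

U_eff = 0.88/4.29 + 0.12/0.777 = 0.2051 + 0.1544 = 0.3596
R_eff = 1/U_eff = 2.781 m²·K/W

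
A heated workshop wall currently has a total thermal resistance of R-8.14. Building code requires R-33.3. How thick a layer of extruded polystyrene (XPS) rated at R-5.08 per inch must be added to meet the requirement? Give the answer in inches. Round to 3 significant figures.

4.95 in

ΔR = 33.3 − 8.14 = 25.16 ft²·°F·h/BTU
L = ΔR / (R/in) = 25.16/5.08 = 4.953 in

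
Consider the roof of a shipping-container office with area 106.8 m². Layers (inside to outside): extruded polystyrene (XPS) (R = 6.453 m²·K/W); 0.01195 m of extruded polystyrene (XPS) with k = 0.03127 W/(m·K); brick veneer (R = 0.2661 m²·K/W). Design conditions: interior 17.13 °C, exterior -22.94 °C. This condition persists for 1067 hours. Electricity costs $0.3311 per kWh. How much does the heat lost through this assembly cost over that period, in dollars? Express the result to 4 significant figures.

212.9 dollars

0.01195/0.03127 = 0.38216
R_total = 6.453 + 0.38216 + 0.2661 = 7.1013 m²·K/W
Q = 106.8 × (17.13 − (-22.94)) / 7.1013 = 602.64 W
E = 602.64 W × 1067 h / 1000 = 643.01 kWh
Cost = 643.01 × 0.3311 = $212.9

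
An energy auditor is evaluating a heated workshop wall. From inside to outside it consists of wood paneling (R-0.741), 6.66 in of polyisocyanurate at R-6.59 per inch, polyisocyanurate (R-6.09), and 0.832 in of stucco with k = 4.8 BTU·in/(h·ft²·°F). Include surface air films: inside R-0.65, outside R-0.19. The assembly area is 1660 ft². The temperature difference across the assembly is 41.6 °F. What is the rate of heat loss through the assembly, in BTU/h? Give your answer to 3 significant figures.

6.66 × 6.59 = 43.89
0.832/4.8 = 0.1733
R_total = 0.65 + 0.741 + 43.89 + 6.09 + 0.1733 + 0.19 = 51.73 ft²·°F·h/BTU
Q = A·ΔT/R = 1660 × 41.6 / 51.73 = 1335 BTU/h

1330 BTU/h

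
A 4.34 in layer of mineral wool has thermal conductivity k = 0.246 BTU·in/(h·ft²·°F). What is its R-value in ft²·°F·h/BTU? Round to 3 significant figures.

17.6 ft²·°F·h/BTU

R = L/k = 4.34/0.246 = 17.64 ft²·°F·h/BTU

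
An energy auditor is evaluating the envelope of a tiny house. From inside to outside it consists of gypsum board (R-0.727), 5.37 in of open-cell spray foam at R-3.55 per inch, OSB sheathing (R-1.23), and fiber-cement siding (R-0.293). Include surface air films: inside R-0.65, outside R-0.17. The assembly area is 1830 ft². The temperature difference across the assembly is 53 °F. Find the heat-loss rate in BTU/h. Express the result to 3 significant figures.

5.37 × 3.55 = 19.06
R_total = 0.65 + 0.727 + 19.06 + 1.23 + 0.293 + 0.17 = 22.13 ft²·°F·h/BTU
Q = A·ΔT/R = 1830 × 53 / 22.13 = 4382 BTU/h

4380 BTU/h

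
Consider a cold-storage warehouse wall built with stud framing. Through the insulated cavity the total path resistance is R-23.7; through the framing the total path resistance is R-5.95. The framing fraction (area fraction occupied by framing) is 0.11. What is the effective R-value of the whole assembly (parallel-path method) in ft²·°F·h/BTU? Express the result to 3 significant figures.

17.8 ft²·°F·h/BTU

U_eff = 0.89/23.7 + 0.11/5.95 = 0.03755 + 0.01849 = 0.05604
R_eff = 1/U_eff = 17.84 ft²·°F·h/BTU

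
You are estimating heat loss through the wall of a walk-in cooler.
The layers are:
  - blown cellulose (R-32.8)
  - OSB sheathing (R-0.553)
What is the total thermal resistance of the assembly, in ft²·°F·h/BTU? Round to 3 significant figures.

33.4 ft²·°F·h/BTU

R_total = 32.8 + 0.553 = 33.35 ft²·°F·h/BTU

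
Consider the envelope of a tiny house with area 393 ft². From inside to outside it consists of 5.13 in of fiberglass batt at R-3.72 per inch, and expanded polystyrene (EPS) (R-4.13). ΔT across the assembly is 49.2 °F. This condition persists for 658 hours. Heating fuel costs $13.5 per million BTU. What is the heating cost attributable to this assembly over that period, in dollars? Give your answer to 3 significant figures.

7.40 dollars

5.13 × 3.72 = 19.08
R_total = 19.08 + 4.13 = 23.21 ft²·°F·h/BTU
Q = 393 × 49.2 / 23.21 = 832.9 BTU/h
E = 832.9 × 658 = 548100 BTU
Cost = 548100/10⁶ × 13.5 = $7.399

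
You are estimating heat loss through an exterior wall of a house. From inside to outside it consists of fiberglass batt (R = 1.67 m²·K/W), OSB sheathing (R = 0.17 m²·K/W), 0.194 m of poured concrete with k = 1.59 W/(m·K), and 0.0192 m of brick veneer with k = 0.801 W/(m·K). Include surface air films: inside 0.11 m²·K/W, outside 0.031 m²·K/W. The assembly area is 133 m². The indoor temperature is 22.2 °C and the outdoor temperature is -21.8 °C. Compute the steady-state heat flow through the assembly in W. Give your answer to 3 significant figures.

0.194/1.59 = 0.122
0.0192/0.801 = 0.02397
R_total = 0.11 + 1.67 + 0.17 + 0.122 + 0.02397 + 0.031 = 2.127 m²·K/W
Q = A·ΔT/R = 133 × (22.2 − (-21.8)) / 2.127 = 2751 W

2750 W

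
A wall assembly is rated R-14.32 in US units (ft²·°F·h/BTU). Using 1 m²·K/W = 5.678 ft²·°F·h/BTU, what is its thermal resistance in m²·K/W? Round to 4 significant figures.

2.522 m²·K/W

R_SI = 14.32/5.678 = 2.522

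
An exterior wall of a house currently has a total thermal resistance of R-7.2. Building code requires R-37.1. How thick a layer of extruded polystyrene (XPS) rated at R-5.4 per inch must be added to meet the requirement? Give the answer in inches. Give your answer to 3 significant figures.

ΔR = 37.1 − 7.2 = 29.9 ft²·°F·h/BTU
L = ΔR / (R/in) = 29.9/5.4 = 5.537 in

5.54 in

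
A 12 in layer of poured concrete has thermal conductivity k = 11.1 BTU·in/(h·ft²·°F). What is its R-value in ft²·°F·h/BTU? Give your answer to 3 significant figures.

1.08 ft²·°F·h/BTU

R = L/k = 12/11.1 = 1.081 ft²·°F·h/BTU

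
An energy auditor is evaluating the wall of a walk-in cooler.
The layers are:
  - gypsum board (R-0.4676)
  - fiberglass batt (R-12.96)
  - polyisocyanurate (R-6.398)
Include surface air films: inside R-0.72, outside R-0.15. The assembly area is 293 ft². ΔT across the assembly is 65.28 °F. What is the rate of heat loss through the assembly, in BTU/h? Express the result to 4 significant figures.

924.2 BTU/h

R_total = 0.72 + 0.4676 + 12.96 + 6.398 + 0.15 = 20.696 ft²·°F·h/BTU
Q = A·ΔT/R = 293 × 65.28 / 20.696 = 924.21 BTU/h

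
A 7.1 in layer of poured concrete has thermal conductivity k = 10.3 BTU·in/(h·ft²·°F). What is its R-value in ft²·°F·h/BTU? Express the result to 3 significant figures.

0.689 ft²·°F·h/BTU

R = L/k = 7.1/10.3 = 0.6893 ft²·°F·h/BTU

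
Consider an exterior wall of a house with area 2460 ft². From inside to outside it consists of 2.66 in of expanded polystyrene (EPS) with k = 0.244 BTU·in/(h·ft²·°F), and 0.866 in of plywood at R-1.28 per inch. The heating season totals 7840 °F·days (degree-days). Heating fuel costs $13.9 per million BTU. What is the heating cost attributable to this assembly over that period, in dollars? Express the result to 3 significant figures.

536 dollars

2.66/0.244 = 10.9
0.866 × 1.28 = 1.108
R_total = 10.9 + 1.108 = 12.01 ft²·°F·h/BTU
E = A × HDD × 24 / R = 2460 × 7840 × 24 / 12.01 = 38540000 BTU
Cost = 38540000/10⁶ × 13.9 = $535.7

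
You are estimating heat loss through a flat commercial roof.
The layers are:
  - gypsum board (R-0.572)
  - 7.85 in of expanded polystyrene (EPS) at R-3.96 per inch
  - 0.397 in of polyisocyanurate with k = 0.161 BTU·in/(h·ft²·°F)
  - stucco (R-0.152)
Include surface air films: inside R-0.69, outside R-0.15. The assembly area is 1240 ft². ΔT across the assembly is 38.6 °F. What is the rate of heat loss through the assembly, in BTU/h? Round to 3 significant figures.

1360 BTU/h

7.85 × 3.96 = 31.09
0.397/0.161 = 2.466
R_total = 0.69 + 0.572 + 31.09 + 2.466 + 0.152 + 0.15 = 35.12 ft²·°F·h/BTU
Q = A·ΔT/R = 1240 × 38.6 / 35.12 = 1363 BTU/h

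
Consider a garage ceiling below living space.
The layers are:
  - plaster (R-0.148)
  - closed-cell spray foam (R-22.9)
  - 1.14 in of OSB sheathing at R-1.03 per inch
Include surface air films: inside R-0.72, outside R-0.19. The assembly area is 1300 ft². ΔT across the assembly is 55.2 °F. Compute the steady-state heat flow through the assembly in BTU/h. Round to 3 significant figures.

2860 BTU/h

1.14 × 1.03 = 1.174
R_total = 0.72 + 0.148 + 22.9 + 1.174 + 0.19 = 25.13 ft²·°F·h/BTU
Q = A·ΔT/R = 1300 × 55.2 / 25.13 = 2855 BTU/h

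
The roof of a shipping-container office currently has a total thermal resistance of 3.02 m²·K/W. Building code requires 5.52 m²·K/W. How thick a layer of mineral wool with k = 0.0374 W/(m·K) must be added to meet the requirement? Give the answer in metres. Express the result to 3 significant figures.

ΔR = 5.52 − 3.02 = 2.5 m²·K/W
L = ΔR × k = 2.5 × 0.0374 = 0.0935 m

0.0935 m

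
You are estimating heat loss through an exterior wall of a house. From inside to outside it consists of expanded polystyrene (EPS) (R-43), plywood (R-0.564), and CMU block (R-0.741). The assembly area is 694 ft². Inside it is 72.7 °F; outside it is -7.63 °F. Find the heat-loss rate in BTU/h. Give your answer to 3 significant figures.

1260 BTU/h

R_total = 43 + 0.564 + 0.741 = 44.3 ft²·°F·h/BTU
Q = A·ΔT/R = 694 × (72.7 − (-7.63)) / 44.3 = 1258 BTU/h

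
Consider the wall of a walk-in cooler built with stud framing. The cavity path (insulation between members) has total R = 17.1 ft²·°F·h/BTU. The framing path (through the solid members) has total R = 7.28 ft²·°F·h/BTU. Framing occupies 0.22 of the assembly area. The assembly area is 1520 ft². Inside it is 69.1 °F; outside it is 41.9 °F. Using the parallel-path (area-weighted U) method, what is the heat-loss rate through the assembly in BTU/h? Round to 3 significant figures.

3140 BTU/h

U_eff = 0.78/17.1 + 0.22/7.28 = 0.04561 + 0.03022 = 0.07583
R_eff = 1/U_eff = 13.19 ft²·°F·h/BTU
Q = 1520 × (69.1 − 41.9) / 13.19 = 3135 BTU/h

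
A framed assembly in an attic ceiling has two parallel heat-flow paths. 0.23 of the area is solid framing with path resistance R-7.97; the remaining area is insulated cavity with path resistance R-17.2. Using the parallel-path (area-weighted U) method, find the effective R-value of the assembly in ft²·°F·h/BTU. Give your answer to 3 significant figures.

U_eff = 0.77/17.2 + 0.23/7.97 = 0.04477 + 0.02886 = 0.07363
R_eff = 1/U_eff = 13.58 ft²·°F·h/BTU

13.6 ft²·°F·h/BTU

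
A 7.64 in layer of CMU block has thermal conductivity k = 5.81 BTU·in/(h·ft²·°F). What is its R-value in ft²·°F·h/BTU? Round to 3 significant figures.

R = L/k = 7.64/5.81 = 1.315 ft²·°F·h/BTU

1.31 ft²·°F·h/BTU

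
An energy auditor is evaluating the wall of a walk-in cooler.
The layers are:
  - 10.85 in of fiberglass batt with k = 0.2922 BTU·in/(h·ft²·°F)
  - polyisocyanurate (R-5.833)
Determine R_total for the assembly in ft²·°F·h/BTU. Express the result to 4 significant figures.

10.85/0.2922 = 37.132
R_total = 37.132 + 5.833 = 42.965 ft²·°F·h/BTU

42.97 ft²·°F·h/BTU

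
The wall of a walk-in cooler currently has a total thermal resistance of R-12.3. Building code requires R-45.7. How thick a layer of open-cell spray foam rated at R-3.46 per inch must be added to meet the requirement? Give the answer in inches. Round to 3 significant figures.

ΔR = 45.7 − 12.3 = 33.4 ft²·°F·h/BTU
L = ΔR / (R/in) = 33.4/3.46 = 9.653 in

9.65 in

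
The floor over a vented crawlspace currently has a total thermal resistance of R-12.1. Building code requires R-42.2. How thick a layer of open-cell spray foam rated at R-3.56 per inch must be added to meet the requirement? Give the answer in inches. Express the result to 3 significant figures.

ΔR = 42.2 − 12.1 = 30.1 ft²·°F·h/BTU
L = ΔR / (R/in) = 30.1/3.56 = 8.455 in

8.46 in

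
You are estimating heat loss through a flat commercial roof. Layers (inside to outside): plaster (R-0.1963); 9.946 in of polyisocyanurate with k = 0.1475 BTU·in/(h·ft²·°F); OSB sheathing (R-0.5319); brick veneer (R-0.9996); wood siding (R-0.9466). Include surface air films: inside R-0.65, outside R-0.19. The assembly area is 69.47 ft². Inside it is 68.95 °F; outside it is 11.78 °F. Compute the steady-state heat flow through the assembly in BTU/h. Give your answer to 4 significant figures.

55.98 BTU/h

9.946/0.1475 = 67.431
R_total = 0.65 + 0.1963 + 67.431 + 0.5319 + 0.9996 + 0.9466 + 0.19 = 70.945 ft²·°F·h/BTU
Q = A·ΔT/R = 69.47 × (68.95 − 11.78) / 70.945 = 55.981 BTU/h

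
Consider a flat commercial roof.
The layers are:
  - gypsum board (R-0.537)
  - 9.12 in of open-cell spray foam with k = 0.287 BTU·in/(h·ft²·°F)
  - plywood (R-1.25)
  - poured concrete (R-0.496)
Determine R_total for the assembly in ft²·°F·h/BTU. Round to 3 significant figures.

9.12/0.287 = 31.78
R_total = 0.537 + 31.78 + 1.25 + 0.496 = 34.06 ft²·°F·h/BTU

34.1 ft²·°F·h/BTU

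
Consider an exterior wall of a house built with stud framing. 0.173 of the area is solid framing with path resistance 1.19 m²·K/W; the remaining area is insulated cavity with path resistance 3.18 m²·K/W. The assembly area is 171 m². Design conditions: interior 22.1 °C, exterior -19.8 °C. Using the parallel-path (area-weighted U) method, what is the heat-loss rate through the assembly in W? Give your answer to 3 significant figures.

U_eff = 0.827/3.18 + 0.173/1.19 = 0.2601 + 0.1454 = 0.4054
R_eff = 1/U_eff = 2.466 m²·K/W
Q = 171 × (22.1 − (-19.8)) / 2.466 = 2905 W

2900 W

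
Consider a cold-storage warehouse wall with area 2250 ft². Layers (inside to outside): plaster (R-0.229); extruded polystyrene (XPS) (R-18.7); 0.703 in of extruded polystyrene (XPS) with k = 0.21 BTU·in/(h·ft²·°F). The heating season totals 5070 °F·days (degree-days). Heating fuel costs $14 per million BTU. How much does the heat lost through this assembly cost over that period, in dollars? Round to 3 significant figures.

172 dollars

0.703/0.21 = 3.348
R_total = 0.229 + 18.7 + 3.348 = 22.28 ft²·°F·h/BTU
E = A × HDD × 24 / R = 2250 × 5070 × 24 / 22.28 = 12290000 BTU
Cost = 12290000/10⁶ × 14 = $172.1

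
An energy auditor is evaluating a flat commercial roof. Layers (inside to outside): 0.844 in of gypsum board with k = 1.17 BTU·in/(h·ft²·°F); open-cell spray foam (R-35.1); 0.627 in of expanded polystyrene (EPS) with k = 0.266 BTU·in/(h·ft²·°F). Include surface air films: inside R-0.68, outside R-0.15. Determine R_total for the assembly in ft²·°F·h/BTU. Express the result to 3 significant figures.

0.844/1.17 = 0.7214
0.627/0.266 = 2.357
R_total = 0.68 + 0.7214 + 35.1 + 2.357 + 0.15 = 39.01 ft²·°F·h/BTU

39.0 ft²·°F·h/BTU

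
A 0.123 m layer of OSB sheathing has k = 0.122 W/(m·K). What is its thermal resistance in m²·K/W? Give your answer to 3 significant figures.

R = L/k = 0.123/0.122 = 1.008 m²·K/W

1.01 m²·K/W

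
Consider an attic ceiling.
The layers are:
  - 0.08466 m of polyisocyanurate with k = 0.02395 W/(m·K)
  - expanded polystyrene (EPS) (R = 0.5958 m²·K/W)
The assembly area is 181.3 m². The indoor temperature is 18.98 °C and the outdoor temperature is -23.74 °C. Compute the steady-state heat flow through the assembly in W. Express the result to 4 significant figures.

0.08466/0.02395 = 3.5349
R_total = 3.5349 + 0.5958 = 4.1307 m²·K/W
Q = A·ΔT/R = 181.3 × (18.98 − (-23.74)) / 4.1307 = 1875 W

1875 W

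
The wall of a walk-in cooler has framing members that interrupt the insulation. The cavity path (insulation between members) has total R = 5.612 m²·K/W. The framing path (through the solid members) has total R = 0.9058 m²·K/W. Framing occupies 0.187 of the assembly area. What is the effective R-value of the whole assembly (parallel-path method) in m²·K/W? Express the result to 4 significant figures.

2.846 m²·K/W

U_eff = 0.813/5.612 + 0.187/0.9058 = 0.14487 + 0.20645 = 0.35132
R_eff = 1/U_eff = 2.8464 m²·K/W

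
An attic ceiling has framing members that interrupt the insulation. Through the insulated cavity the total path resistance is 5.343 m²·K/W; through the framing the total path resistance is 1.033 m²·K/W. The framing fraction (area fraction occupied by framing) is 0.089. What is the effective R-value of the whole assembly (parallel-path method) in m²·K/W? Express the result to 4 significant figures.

U_eff = 0.911/5.343 + 0.089/1.033 = 0.1705 + 0.086157 = 0.25666
R_eff = 1/U_eff = 3.8962 m²·K/W

3.896 m²·K/W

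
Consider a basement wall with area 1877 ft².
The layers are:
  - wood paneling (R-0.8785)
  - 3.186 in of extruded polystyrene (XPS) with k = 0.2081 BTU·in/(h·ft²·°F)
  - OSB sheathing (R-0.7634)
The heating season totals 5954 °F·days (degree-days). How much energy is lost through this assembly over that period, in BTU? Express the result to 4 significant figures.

15820000 BTU

3.186/0.2081 = 15.31
R_total = 0.8785 + 15.31 + 0.7634 = 16.952 ft²·°F·h/BTU
E = A × HDD × 24 / R = 1877 × 5954 × 24 / 16.952 = 15822000 BTU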